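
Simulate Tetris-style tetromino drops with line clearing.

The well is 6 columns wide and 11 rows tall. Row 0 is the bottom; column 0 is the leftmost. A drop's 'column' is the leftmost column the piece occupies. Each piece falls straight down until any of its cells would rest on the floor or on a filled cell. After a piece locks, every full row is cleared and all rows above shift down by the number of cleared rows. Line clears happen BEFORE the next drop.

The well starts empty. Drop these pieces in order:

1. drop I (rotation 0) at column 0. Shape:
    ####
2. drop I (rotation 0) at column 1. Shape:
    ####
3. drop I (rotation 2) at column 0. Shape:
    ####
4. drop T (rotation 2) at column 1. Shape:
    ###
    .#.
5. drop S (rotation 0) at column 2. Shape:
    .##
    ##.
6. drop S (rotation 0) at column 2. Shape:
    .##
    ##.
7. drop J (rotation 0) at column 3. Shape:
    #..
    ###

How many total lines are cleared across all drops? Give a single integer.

Answer: 0

Derivation:
Drop 1: I rot0 at col 0 lands with bottom-row=0; cleared 0 line(s) (total 0); column heights now [1 1 1 1 0 0], max=1
Drop 2: I rot0 at col 1 lands with bottom-row=1; cleared 0 line(s) (total 0); column heights now [1 2 2 2 2 0], max=2
Drop 3: I rot2 at col 0 lands with bottom-row=2; cleared 0 line(s) (total 0); column heights now [3 3 3 3 2 0], max=3
Drop 4: T rot2 at col 1 lands with bottom-row=3; cleared 0 line(s) (total 0); column heights now [3 5 5 5 2 0], max=5
Drop 5: S rot0 at col 2 lands with bottom-row=5; cleared 0 line(s) (total 0); column heights now [3 5 6 7 7 0], max=7
Drop 6: S rot0 at col 2 lands with bottom-row=7; cleared 0 line(s) (total 0); column heights now [3 5 8 9 9 0], max=9
Drop 7: J rot0 at col 3 lands with bottom-row=9; cleared 0 line(s) (total 0); column heights now [3 5 8 11 10 10], max=11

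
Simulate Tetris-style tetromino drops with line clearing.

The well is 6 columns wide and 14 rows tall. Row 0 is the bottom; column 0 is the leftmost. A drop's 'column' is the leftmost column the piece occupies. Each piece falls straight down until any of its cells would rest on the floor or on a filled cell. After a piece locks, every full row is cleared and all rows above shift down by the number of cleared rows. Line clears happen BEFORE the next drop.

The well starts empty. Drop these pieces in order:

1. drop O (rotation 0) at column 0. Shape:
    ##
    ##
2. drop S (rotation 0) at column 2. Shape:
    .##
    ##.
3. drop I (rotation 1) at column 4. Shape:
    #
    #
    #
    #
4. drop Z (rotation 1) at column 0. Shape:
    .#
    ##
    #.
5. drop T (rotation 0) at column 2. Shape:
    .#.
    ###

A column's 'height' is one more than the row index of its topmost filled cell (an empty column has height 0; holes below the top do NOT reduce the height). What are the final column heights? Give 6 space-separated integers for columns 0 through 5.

Drop 1: O rot0 at col 0 lands with bottom-row=0; cleared 0 line(s) (total 0); column heights now [2 2 0 0 0 0], max=2
Drop 2: S rot0 at col 2 lands with bottom-row=0; cleared 0 line(s) (total 0); column heights now [2 2 1 2 2 0], max=2
Drop 3: I rot1 at col 4 lands with bottom-row=2; cleared 0 line(s) (total 0); column heights now [2 2 1 2 6 0], max=6
Drop 4: Z rot1 at col 0 lands with bottom-row=2; cleared 0 line(s) (total 0); column heights now [4 5 1 2 6 0], max=6
Drop 5: T rot0 at col 2 lands with bottom-row=6; cleared 0 line(s) (total 0); column heights now [4 5 7 8 7 0], max=8

Answer: 4 5 7 8 7 0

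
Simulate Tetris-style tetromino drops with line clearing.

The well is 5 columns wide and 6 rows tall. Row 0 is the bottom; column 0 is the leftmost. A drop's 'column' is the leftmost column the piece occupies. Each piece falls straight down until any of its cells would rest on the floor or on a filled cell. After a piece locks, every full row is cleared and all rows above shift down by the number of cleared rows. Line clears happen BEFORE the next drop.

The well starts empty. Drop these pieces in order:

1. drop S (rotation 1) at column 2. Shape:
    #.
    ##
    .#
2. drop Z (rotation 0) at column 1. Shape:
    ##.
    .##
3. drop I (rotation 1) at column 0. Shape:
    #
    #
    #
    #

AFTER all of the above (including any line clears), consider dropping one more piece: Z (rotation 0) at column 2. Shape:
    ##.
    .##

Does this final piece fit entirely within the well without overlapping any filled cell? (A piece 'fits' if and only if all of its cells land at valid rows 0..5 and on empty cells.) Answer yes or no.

Answer: yes

Derivation:
Drop 1: S rot1 at col 2 lands with bottom-row=0; cleared 0 line(s) (total 0); column heights now [0 0 3 2 0], max=3
Drop 2: Z rot0 at col 1 lands with bottom-row=3; cleared 0 line(s) (total 0); column heights now [0 5 5 4 0], max=5
Drop 3: I rot1 at col 0 lands with bottom-row=0; cleared 0 line(s) (total 0); column heights now [4 5 5 4 0], max=5
Test piece Z rot0 at col 2 (width 3): heights before test = [4 5 5 4 0]; fits = True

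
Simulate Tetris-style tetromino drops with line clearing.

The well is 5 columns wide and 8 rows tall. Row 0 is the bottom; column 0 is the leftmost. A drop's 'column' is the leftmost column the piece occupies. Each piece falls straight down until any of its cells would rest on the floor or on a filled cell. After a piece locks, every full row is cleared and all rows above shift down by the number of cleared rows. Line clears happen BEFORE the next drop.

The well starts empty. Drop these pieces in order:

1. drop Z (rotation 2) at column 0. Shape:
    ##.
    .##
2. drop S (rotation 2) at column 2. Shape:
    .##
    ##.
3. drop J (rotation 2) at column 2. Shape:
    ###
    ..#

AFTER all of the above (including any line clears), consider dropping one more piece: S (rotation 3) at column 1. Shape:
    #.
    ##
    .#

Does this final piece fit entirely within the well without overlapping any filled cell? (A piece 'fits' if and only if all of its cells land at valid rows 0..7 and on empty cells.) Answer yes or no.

Answer: yes

Derivation:
Drop 1: Z rot2 at col 0 lands with bottom-row=0; cleared 0 line(s) (total 0); column heights now [2 2 1 0 0], max=2
Drop 2: S rot2 at col 2 lands with bottom-row=1; cleared 0 line(s) (total 0); column heights now [2 2 2 3 3], max=3
Drop 3: J rot2 at col 2 lands with bottom-row=3; cleared 0 line(s) (total 0); column heights now [2 2 5 5 5], max=5
Test piece S rot3 at col 1 (width 2): heights before test = [2 2 5 5 5]; fits = True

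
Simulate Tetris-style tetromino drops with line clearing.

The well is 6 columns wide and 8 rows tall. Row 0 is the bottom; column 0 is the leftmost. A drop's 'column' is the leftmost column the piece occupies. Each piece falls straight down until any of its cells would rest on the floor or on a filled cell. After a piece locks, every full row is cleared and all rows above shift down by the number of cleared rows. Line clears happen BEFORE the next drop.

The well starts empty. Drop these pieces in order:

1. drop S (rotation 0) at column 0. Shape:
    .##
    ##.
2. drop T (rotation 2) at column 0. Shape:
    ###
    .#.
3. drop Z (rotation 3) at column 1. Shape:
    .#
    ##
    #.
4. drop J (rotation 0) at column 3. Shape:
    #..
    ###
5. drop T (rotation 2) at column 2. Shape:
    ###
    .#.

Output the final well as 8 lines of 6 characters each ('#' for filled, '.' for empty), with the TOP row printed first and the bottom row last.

Drop 1: S rot0 at col 0 lands with bottom-row=0; cleared 0 line(s) (total 0); column heights now [1 2 2 0 0 0], max=2
Drop 2: T rot2 at col 0 lands with bottom-row=2; cleared 0 line(s) (total 0); column heights now [4 4 4 0 0 0], max=4
Drop 3: Z rot3 at col 1 lands with bottom-row=4; cleared 0 line(s) (total 0); column heights now [4 6 7 0 0 0], max=7
Drop 4: J rot0 at col 3 lands with bottom-row=0; cleared 0 line(s) (total 0); column heights now [4 6 7 2 1 1], max=7
Drop 5: T rot2 at col 2 lands with bottom-row=6; cleared 0 line(s) (total 0); column heights now [4 6 8 8 8 1], max=8

Answer: ..###.
..##..
.##...
.#....
###...
.#....
.###..
##.###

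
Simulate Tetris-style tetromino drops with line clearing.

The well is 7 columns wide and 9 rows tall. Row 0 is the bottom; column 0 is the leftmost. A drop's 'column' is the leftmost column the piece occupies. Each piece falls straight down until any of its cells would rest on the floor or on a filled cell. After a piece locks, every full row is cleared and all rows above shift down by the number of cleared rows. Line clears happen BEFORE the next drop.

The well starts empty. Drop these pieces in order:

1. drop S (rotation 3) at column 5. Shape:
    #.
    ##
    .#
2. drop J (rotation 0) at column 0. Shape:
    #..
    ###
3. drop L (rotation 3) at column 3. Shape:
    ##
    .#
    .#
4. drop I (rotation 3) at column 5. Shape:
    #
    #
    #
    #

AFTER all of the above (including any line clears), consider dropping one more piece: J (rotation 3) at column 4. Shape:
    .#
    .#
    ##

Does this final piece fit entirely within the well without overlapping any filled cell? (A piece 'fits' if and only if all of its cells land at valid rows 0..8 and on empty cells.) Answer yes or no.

Drop 1: S rot3 at col 5 lands with bottom-row=0; cleared 0 line(s) (total 0); column heights now [0 0 0 0 0 3 2], max=3
Drop 2: J rot0 at col 0 lands with bottom-row=0; cleared 0 line(s) (total 0); column heights now [2 1 1 0 0 3 2], max=3
Drop 3: L rot3 at col 3 lands with bottom-row=0; cleared 0 line(s) (total 0); column heights now [2 1 1 3 3 3 2], max=3
Drop 4: I rot3 at col 5 lands with bottom-row=3; cleared 0 line(s) (total 0); column heights now [2 1 1 3 3 7 2], max=7
Test piece J rot3 at col 4 (width 2): heights before test = [2 1 1 3 3 7 2]; fits = False

Answer: no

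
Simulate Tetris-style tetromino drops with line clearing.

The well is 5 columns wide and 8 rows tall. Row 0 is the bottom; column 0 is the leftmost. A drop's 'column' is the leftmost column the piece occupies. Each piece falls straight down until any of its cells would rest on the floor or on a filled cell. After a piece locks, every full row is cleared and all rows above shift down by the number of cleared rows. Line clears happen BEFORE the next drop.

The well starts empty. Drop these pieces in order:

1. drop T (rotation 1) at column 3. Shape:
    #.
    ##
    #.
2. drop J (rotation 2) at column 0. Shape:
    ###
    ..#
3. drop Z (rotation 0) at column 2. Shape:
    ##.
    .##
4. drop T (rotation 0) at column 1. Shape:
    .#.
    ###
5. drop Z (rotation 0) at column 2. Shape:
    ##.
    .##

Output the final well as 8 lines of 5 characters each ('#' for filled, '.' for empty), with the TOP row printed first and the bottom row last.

Drop 1: T rot1 at col 3 lands with bottom-row=0; cleared 0 line(s) (total 0); column heights now [0 0 0 3 2], max=3
Drop 2: J rot2 at col 0 lands with bottom-row=0; cleared 1 line(s) (total 1); column heights now [0 0 1 2 0], max=2
Drop 3: Z rot0 at col 2 lands with bottom-row=2; cleared 0 line(s) (total 1); column heights now [0 0 4 4 3], max=4
Drop 4: T rot0 at col 1 lands with bottom-row=4; cleared 0 line(s) (total 1); column heights now [0 5 6 5 3], max=6
Drop 5: Z rot0 at col 2 lands with bottom-row=5; cleared 0 line(s) (total 1); column heights now [0 5 7 7 6], max=7

Answer: .....
..##.
..###
.###.
..##.
...##
...#.
..##.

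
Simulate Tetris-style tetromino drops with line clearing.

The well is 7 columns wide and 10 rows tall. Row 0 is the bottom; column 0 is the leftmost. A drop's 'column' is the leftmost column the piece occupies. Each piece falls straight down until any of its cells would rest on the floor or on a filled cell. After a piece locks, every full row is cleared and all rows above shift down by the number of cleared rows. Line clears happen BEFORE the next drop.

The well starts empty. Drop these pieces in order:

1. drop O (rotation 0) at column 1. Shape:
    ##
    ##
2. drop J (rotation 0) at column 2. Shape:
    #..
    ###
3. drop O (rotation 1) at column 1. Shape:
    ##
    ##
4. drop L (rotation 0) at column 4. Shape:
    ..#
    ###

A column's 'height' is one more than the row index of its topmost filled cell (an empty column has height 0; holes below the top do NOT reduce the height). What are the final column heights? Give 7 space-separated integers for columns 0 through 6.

Answer: 0 6 6 3 4 4 5

Derivation:
Drop 1: O rot0 at col 1 lands with bottom-row=0; cleared 0 line(s) (total 0); column heights now [0 2 2 0 0 0 0], max=2
Drop 2: J rot0 at col 2 lands with bottom-row=2; cleared 0 line(s) (total 0); column heights now [0 2 4 3 3 0 0], max=4
Drop 3: O rot1 at col 1 lands with bottom-row=4; cleared 0 line(s) (total 0); column heights now [0 6 6 3 3 0 0], max=6
Drop 4: L rot0 at col 4 lands with bottom-row=3; cleared 0 line(s) (total 0); column heights now [0 6 6 3 4 4 5], max=6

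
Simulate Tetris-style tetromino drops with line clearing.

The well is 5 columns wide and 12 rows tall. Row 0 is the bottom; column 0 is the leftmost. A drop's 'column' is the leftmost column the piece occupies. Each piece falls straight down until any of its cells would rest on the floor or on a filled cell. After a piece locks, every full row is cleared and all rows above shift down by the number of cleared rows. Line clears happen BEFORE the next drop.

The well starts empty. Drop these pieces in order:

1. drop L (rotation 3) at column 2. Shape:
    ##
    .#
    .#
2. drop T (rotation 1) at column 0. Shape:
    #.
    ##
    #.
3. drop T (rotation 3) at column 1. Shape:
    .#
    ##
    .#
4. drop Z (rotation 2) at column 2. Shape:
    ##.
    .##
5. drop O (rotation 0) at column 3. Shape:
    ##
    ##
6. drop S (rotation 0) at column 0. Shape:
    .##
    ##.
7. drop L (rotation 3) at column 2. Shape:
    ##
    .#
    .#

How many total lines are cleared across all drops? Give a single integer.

Drop 1: L rot3 at col 2 lands with bottom-row=0; cleared 0 line(s) (total 0); column heights now [0 0 3 3 0], max=3
Drop 2: T rot1 at col 0 lands with bottom-row=0; cleared 0 line(s) (total 0); column heights now [3 2 3 3 0], max=3
Drop 3: T rot3 at col 1 lands with bottom-row=3; cleared 0 line(s) (total 0); column heights now [3 5 6 3 0], max=6
Drop 4: Z rot2 at col 2 lands with bottom-row=5; cleared 0 line(s) (total 0); column heights now [3 5 7 7 6], max=7
Drop 5: O rot0 at col 3 lands with bottom-row=7; cleared 0 line(s) (total 0); column heights now [3 5 7 9 9], max=9
Drop 6: S rot0 at col 0 lands with bottom-row=6; cleared 0 line(s) (total 0); column heights now [7 8 8 9 9], max=9
Drop 7: L rot3 at col 2 lands with bottom-row=9; cleared 0 line(s) (total 0); column heights now [7 8 12 12 9], max=12

Answer: 0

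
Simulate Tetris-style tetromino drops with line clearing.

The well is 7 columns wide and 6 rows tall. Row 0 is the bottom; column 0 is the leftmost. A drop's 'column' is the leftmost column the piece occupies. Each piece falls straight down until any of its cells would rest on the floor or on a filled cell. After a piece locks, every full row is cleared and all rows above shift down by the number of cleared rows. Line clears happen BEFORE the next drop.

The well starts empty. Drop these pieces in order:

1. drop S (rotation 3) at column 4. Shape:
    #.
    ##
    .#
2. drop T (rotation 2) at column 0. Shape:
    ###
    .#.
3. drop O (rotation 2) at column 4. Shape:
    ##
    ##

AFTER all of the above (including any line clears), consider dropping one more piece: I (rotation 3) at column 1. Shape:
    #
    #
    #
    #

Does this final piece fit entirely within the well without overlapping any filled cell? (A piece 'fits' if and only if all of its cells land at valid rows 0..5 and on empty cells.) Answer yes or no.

Drop 1: S rot3 at col 4 lands with bottom-row=0; cleared 0 line(s) (total 0); column heights now [0 0 0 0 3 2 0], max=3
Drop 2: T rot2 at col 0 lands with bottom-row=0; cleared 0 line(s) (total 0); column heights now [2 2 2 0 3 2 0], max=3
Drop 3: O rot2 at col 4 lands with bottom-row=3; cleared 0 line(s) (total 0); column heights now [2 2 2 0 5 5 0], max=5
Test piece I rot3 at col 1 (width 1): heights before test = [2 2 2 0 5 5 0]; fits = True

Answer: yes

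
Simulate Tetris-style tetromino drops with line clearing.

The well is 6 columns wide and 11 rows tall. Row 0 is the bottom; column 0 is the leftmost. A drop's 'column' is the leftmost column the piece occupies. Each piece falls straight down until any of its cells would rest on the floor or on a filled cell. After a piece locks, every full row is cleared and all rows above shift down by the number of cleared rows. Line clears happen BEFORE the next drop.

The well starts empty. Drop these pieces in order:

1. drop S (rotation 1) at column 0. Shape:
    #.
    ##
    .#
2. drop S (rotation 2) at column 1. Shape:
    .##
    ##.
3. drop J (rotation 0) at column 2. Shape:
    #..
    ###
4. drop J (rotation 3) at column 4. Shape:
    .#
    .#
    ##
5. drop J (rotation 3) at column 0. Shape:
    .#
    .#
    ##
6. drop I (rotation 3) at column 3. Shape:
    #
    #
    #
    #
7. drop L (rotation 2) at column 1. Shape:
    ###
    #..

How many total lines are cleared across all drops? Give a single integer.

Drop 1: S rot1 at col 0 lands with bottom-row=0; cleared 0 line(s) (total 0); column heights now [3 2 0 0 0 0], max=3
Drop 2: S rot2 at col 1 lands with bottom-row=2; cleared 0 line(s) (total 0); column heights now [3 3 4 4 0 0], max=4
Drop 3: J rot0 at col 2 lands with bottom-row=4; cleared 0 line(s) (total 0); column heights now [3 3 6 5 5 0], max=6
Drop 4: J rot3 at col 4 lands with bottom-row=5; cleared 0 line(s) (total 0); column heights now [3 3 6 5 6 8], max=8
Drop 5: J rot3 at col 0 lands with bottom-row=3; cleared 0 line(s) (total 0); column heights now [4 6 6 5 6 8], max=8
Drop 6: I rot3 at col 3 lands with bottom-row=5; cleared 0 line(s) (total 0); column heights now [4 6 6 9 6 8], max=9
Drop 7: L rot2 at col 1 lands with bottom-row=8; cleared 0 line(s) (total 0); column heights now [4 10 10 10 6 8], max=10

Answer: 0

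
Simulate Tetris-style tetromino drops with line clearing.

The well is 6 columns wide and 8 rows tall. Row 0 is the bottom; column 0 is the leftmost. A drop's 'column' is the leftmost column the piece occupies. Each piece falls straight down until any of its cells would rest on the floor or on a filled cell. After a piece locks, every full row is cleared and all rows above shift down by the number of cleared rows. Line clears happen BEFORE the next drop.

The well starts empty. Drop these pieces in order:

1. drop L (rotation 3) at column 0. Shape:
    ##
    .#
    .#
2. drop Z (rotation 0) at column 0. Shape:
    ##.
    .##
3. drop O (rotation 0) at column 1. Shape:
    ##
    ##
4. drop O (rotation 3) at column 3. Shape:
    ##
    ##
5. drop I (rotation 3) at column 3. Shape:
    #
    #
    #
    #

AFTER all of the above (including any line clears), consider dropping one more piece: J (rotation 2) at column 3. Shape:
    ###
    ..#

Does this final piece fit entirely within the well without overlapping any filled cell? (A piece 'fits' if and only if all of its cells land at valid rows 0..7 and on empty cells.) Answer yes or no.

Drop 1: L rot3 at col 0 lands with bottom-row=0; cleared 0 line(s) (total 0); column heights now [3 3 0 0 0 0], max=3
Drop 2: Z rot0 at col 0 lands with bottom-row=3; cleared 0 line(s) (total 0); column heights now [5 5 4 0 0 0], max=5
Drop 3: O rot0 at col 1 lands with bottom-row=5; cleared 0 line(s) (total 0); column heights now [5 7 7 0 0 0], max=7
Drop 4: O rot3 at col 3 lands with bottom-row=0; cleared 0 line(s) (total 0); column heights now [5 7 7 2 2 0], max=7
Drop 5: I rot3 at col 3 lands with bottom-row=2; cleared 0 line(s) (total 0); column heights now [5 7 7 6 2 0], max=7
Test piece J rot2 at col 3 (width 3): heights before test = [5 7 7 6 2 0]; fits = True

Answer: yes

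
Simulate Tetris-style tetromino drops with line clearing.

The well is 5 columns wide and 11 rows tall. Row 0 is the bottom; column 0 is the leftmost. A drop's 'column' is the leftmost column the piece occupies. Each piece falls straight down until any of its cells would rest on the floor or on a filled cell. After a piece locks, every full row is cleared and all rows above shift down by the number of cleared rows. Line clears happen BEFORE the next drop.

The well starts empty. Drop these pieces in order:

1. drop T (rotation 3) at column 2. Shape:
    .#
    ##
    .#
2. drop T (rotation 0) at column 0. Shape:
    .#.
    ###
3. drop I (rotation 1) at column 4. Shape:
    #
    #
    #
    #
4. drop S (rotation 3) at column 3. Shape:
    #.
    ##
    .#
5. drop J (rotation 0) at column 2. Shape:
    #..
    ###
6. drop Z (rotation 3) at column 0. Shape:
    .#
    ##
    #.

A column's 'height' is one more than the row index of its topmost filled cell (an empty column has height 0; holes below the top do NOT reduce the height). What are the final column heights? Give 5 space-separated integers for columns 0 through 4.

Answer: 4 5 8 7 7

Derivation:
Drop 1: T rot3 at col 2 lands with bottom-row=0; cleared 0 line(s) (total 0); column heights now [0 0 2 3 0], max=3
Drop 2: T rot0 at col 0 lands with bottom-row=2; cleared 0 line(s) (total 0); column heights now [3 4 3 3 0], max=4
Drop 3: I rot1 at col 4 lands with bottom-row=0; cleared 1 line(s) (total 1); column heights now [0 3 2 2 3], max=3
Drop 4: S rot3 at col 3 lands with bottom-row=3; cleared 0 line(s) (total 1); column heights now [0 3 2 6 5], max=6
Drop 5: J rot0 at col 2 lands with bottom-row=6; cleared 0 line(s) (total 1); column heights now [0 3 8 7 7], max=8
Drop 6: Z rot3 at col 0 lands with bottom-row=2; cleared 0 line(s) (total 1); column heights now [4 5 8 7 7], max=8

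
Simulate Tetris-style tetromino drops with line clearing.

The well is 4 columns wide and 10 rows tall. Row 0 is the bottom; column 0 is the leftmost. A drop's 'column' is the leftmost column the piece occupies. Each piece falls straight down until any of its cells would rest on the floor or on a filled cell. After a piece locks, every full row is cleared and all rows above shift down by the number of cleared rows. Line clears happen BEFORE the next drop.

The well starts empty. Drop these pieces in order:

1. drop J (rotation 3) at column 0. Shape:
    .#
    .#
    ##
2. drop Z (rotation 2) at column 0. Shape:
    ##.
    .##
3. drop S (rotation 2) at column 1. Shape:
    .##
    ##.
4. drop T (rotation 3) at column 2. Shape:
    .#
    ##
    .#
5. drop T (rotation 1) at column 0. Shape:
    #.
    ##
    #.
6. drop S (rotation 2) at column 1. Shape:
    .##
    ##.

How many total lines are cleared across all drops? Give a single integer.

Answer: 1

Derivation:
Drop 1: J rot3 at col 0 lands with bottom-row=0; cleared 0 line(s) (total 0); column heights now [1 3 0 0], max=3
Drop 2: Z rot2 at col 0 lands with bottom-row=3; cleared 0 line(s) (total 0); column heights now [5 5 4 0], max=5
Drop 3: S rot2 at col 1 lands with bottom-row=5; cleared 0 line(s) (total 0); column heights now [5 6 7 7], max=7
Drop 4: T rot3 at col 2 lands with bottom-row=7; cleared 0 line(s) (total 0); column heights now [5 6 9 10], max=10
Drop 5: T rot1 at col 0 lands with bottom-row=5; cleared 1 line(s) (total 1); column heights now [7 6 8 9], max=9
Drop 6: S rot2 at col 1 lands with bottom-row=8; cleared 0 line(s) (total 1); column heights now [7 9 10 10], max=10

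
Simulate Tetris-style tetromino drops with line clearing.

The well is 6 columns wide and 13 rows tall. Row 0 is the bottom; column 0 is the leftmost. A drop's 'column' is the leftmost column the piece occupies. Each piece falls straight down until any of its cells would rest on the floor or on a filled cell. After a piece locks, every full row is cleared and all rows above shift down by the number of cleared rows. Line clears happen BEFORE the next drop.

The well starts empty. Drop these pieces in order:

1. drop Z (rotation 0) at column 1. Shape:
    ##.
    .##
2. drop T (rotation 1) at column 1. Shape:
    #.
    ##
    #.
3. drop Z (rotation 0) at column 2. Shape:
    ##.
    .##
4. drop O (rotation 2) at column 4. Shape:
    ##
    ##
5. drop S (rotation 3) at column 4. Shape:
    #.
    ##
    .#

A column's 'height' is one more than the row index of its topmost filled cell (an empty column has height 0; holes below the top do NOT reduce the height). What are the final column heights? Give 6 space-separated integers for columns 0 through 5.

Answer: 0 5 5 5 9 8

Derivation:
Drop 1: Z rot0 at col 1 lands with bottom-row=0; cleared 0 line(s) (total 0); column heights now [0 2 2 1 0 0], max=2
Drop 2: T rot1 at col 1 lands with bottom-row=2; cleared 0 line(s) (total 0); column heights now [0 5 4 1 0 0], max=5
Drop 3: Z rot0 at col 2 lands with bottom-row=3; cleared 0 line(s) (total 0); column heights now [0 5 5 5 4 0], max=5
Drop 4: O rot2 at col 4 lands with bottom-row=4; cleared 0 line(s) (total 0); column heights now [0 5 5 5 6 6], max=6
Drop 5: S rot3 at col 4 lands with bottom-row=6; cleared 0 line(s) (total 0); column heights now [0 5 5 5 9 8], max=9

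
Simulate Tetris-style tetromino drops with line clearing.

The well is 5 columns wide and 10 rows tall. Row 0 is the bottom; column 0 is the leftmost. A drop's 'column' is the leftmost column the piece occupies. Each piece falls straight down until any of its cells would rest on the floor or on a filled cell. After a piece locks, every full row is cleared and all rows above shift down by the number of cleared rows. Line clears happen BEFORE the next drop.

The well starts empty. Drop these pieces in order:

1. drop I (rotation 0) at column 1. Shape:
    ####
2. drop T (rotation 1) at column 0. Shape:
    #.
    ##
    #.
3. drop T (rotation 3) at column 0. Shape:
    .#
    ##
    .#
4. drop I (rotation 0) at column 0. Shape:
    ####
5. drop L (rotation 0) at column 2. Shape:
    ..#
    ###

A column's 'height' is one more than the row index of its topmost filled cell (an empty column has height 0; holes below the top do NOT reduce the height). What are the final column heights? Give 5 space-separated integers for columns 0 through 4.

Answer: 5 5 6 6 7

Derivation:
Drop 1: I rot0 at col 1 lands with bottom-row=0; cleared 0 line(s) (total 0); column heights now [0 1 1 1 1], max=1
Drop 2: T rot1 at col 0 lands with bottom-row=0; cleared 1 line(s) (total 1); column heights now [2 1 0 0 0], max=2
Drop 3: T rot3 at col 0 lands with bottom-row=1; cleared 0 line(s) (total 1); column heights now [3 4 0 0 0], max=4
Drop 4: I rot0 at col 0 lands with bottom-row=4; cleared 0 line(s) (total 1); column heights now [5 5 5 5 0], max=5
Drop 5: L rot0 at col 2 lands with bottom-row=5; cleared 0 line(s) (total 1); column heights now [5 5 6 6 7], max=7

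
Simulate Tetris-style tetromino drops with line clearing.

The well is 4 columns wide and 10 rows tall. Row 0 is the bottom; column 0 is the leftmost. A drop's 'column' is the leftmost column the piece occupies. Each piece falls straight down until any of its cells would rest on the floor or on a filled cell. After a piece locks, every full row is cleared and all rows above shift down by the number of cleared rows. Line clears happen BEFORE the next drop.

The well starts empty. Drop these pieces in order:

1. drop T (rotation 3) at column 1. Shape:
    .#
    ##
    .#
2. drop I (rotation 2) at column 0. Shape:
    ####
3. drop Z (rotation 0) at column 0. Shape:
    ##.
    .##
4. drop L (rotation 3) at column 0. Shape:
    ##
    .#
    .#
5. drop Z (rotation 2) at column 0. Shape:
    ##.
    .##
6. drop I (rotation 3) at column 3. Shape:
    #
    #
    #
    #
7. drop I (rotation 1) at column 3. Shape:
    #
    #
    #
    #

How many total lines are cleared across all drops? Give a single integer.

Answer: 1

Derivation:
Drop 1: T rot3 at col 1 lands with bottom-row=0; cleared 0 line(s) (total 0); column heights now [0 2 3 0], max=3
Drop 2: I rot2 at col 0 lands with bottom-row=3; cleared 1 line(s) (total 1); column heights now [0 2 3 0], max=3
Drop 3: Z rot0 at col 0 lands with bottom-row=3; cleared 0 line(s) (total 1); column heights now [5 5 4 0], max=5
Drop 4: L rot3 at col 0 lands with bottom-row=5; cleared 0 line(s) (total 1); column heights now [8 8 4 0], max=8
Drop 5: Z rot2 at col 0 lands with bottom-row=8; cleared 0 line(s) (total 1); column heights now [10 10 9 0], max=10
Drop 6: I rot3 at col 3 lands with bottom-row=0; cleared 0 line(s) (total 1); column heights now [10 10 9 4], max=10
Drop 7: I rot1 at col 3 lands with bottom-row=4; cleared 0 line(s) (total 1); column heights now [10 10 9 8], max=10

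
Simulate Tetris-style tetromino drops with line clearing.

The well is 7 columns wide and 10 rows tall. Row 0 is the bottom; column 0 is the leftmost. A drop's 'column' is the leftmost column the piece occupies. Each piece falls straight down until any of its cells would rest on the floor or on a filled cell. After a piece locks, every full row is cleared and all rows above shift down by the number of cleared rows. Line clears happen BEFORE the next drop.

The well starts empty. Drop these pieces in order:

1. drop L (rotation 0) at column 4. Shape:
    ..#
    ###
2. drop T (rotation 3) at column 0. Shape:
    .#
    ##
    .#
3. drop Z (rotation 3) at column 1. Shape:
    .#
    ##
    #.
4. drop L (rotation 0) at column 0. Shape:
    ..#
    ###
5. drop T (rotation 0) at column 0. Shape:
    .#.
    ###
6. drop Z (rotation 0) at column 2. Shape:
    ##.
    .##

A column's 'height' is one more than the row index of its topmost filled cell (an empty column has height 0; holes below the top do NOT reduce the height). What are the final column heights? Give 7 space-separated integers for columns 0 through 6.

Drop 1: L rot0 at col 4 lands with bottom-row=0; cleared 0 line(s) (total 0); column heights now [0 0 0 0 1 1 2], max=2
Drop 2: T rot3 at col 0 lands with bottom-row=0; cleared 0 line(s) (total 0); column heights now [2 3 0 0 1 1 2], max=3
Drop 3: Z rot3 at col 1 lands with bottom-row=3; cleared 0 line(s) (total 0); column heights now [2 5 6 0 1 1 2], max=6
Drop 4: L rot0 at col 0 lands with bottom-row=6; cleared 0 line(s) (total 0); column heights now [7 7 8 0 1 1 2], max=8
Drop 5: T rot0 at col 0 lands with bottom-row=8; cleared 0 line(s) (total 0); column heights now [9 10 9 0 1 1 2], max=10
Drop 6: Z rot0 at col 2 lands with bottom-row=8; cleared 0 line(s) (total 0); column heights now [9 10 10 10 9 1 2], max=10

Answer: 9 10 10 10 9 1 2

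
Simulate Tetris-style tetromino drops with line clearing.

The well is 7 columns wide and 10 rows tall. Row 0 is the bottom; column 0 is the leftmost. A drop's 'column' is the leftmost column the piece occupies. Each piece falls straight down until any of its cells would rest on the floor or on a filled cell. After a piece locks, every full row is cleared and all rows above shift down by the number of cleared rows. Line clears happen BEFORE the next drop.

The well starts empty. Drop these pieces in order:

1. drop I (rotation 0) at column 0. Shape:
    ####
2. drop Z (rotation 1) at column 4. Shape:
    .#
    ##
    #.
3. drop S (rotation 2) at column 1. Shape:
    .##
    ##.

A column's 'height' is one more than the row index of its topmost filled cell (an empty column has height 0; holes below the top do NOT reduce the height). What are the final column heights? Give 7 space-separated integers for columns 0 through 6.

Answer: 1 2 3 3 2 3 0

Derivation:
Drop 1: I rot0 at col 0 lands with bottom-row=0; cleared 0 line(s) (total 0); column heights now [1 1 1 1 0 0 0], max=1
Drop 2: Z rot1 at col 4 lands with bottom-row=0; cleared 0 line(s) (total 0); column heights now [1 1 1 1 2 3 0], max=3
Drop 3: S rot2 at col 1 lands with bottom-row=1; cleared 0 line(s) (total 0); column heights now [1 2 3 3 2 3 0], max=3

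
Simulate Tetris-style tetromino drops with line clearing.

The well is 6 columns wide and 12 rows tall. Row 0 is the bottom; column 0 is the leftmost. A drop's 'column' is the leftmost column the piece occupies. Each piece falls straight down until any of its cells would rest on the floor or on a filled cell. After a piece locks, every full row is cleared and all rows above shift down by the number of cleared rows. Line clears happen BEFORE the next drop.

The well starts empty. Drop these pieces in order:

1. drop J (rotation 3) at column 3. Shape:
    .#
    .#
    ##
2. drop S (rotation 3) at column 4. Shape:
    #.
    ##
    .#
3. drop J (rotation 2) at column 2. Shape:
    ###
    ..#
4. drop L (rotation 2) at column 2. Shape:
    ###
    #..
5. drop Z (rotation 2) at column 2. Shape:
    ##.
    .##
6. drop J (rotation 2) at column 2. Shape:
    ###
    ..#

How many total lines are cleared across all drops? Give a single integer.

Drop 1: J rot3 at col 3 lands with bottom-row=0; cleared 0 line(s) (total 0); column heights now [0 0 0 1 3 0], max=3
Drop 2: S rot3 at col 4 lands with bottom-row=2; cleared 0 line(s) (total 0); column heights now [0 0 0 1 5 4], max=5
Drop 3: J rot2 at col 2 lands with bottom-row=5; cleared 0 line(s) (total 0); column heights now [0 0 7 7 7 4], max=7
Drop 4: L rot2 at col 2 lands with bottom-row=7; cleared 0 line(s) (total 0); column heights now [0 0 9 9 9 4], max=9
Drop 5: Z rot2 at col 2 lands with bottom-row=9; cleared 0 line(s) (total 0); column heights now [0 0 11 11 10 4], max=11
Drop 6: J rot2 at col 2 lands with bottom-row=10; cleared 0 line(s) (total 0); column heights now [0 0 12 12 12 4], max=12

Answer: 0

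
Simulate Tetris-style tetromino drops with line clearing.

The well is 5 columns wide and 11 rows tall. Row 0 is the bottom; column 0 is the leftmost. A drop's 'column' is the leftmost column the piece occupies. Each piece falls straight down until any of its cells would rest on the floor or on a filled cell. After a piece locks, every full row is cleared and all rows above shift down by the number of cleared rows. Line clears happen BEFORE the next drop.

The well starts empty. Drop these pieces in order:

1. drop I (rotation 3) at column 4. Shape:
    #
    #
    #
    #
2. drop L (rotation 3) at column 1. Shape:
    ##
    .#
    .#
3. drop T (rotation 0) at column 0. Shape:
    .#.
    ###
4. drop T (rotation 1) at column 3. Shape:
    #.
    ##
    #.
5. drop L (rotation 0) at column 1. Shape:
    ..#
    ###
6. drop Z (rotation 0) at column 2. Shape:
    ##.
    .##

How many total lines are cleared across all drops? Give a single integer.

Drop 1: I rot3 at col 4 lands with bottom-row=0; cleared 0 line(s) (total 0); column heights now [0 0 0 0 4], max=4
Drop 2: L rot3 at col 1 lands with bottom-row=0; cleared 0 line(s) (total 0); column heights now [0 3 3 0 4], max=4
Drop 3: T rot0 at col 0 lands with bottom-row=3; cleared 0 line(s) (total 0); column heights now [4 5 4 0 4], max=5
Drop 4: T rot1 at col 3 lands with bottom-row=3; cleared 1 line(s) (total 1); column heights now [0 4 3 5 4], max=5
Drop 5: L rot0 at col 1 lands with bottom-row=5; cleared 0 line(s) (total 1); column heights now [0 6 6 7 4], max=7
Drop 6: Z rot0 at col 2 lands with bottom-row=7; cleared 0 line(s) (total 1); column heights now [0 6 9 9 8], max=9

Answer: 1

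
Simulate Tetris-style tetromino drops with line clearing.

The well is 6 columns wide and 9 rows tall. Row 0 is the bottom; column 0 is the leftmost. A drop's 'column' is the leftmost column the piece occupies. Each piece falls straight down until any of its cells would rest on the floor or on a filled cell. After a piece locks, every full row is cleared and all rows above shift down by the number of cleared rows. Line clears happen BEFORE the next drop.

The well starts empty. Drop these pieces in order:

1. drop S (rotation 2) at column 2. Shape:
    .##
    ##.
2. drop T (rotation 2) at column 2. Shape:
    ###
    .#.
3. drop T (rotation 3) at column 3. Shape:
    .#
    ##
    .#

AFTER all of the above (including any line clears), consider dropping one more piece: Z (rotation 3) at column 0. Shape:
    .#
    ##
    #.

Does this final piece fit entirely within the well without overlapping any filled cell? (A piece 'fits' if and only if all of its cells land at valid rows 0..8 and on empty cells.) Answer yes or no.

Drop 1: S rot2 at col 2 lands with bottom-row=0; cleared 0 line(s) (total 0); column heights now [0 0 1 2 2 0], max=2
Drop 2: T rot2 at col 2 lands with bottom-row=2; cleared 0 line(s) (total 0); column heights now [0 0 4 4 4 0], max=4
Drop 3: T rot3 at col 3 lands with bottom-row=4; cleared 0 line(s) (total 0); column heights now [0 0 4 6 7 0], max=7
Test piece Z rot3 at col 0 (width 2): heights before test = [0 0 4 6 7 0]; fits = True

Answer: yes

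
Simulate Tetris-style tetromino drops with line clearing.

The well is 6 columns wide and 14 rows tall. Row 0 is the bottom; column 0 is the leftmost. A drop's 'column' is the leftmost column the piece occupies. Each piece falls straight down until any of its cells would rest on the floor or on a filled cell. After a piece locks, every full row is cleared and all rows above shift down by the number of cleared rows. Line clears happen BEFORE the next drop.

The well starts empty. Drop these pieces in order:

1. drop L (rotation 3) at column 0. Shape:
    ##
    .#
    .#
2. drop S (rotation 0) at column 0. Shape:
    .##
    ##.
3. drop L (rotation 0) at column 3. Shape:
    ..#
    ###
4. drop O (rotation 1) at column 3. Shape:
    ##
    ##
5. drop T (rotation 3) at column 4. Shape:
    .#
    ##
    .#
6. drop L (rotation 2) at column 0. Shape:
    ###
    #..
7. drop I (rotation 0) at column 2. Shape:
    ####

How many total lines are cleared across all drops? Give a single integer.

Answer: 0

Derivation:
Drop 1: L rot3 at col 0 lands with bottom-row=0; cleared 0 line(s) (total 0); column heights now [3 3 0 0 0 0], max=3
Drop 2: S rot0 at col 0 lands with bottom-row=3; cleared 0 line(s) (total 0); column heights now [4 5 5 0 0 0], max=5
Drop 3: L rot0 at col 3 lands with bottom-row=0; cleared 0 line(s) (total 0); column heights now [4 5 5 1 1 2], max=5
Drop 4: O rot1 at col 3 lands with bottom-row=1; cleared 0 line(s) (total 0); column heights now [4 5 5 3 3 2], max=5
Drop 5: T rot3 at col 4 lands with bottom-row=2; cleared 0 line(s) (total 0); column heights now [4 5 5 3 4 5], max=5
Drop 6: L rot2 at col 0 lands with bottom-row=4; cleared 0 line(s) (total 0); column heights now [6 6 6 3 4 5], max=6
Drop 7: I rot0 at col 2 lands with bottom-row=6; cleared 0 line(s) (total 0); column heights now [6 6 7 7 7 7], max=7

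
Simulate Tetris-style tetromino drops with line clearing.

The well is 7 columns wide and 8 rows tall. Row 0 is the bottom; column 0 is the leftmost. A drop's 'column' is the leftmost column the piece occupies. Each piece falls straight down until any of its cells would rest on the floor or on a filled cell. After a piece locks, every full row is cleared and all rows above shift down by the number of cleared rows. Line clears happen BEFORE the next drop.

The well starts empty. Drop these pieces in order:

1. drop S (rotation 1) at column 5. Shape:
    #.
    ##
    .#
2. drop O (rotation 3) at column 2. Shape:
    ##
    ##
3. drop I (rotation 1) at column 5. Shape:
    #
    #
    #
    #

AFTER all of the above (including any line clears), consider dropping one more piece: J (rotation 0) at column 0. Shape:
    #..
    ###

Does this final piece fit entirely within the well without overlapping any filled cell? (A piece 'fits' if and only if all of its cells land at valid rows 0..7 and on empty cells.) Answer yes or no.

Drop 1: S rot1 at col 5 lands with bottom-row=0; cleared 0 line(s) (total 0); column heights now [0 0 0 0 0 3 2], max=3
Drop 2: O rot3 at col 2 lands with bottom-row=0; cleared 0 line(s) (total 0); column heights now [0 0 2 2 0 3 2], max=3
Drop 3: I rot1 at col 5 lands with bottom-row=3; cleared 0 line(s) (total 0); column heights now [0 0 2 2 0 7 2], max=7
Test piece J rot0 at col 0 (width 3): heights before test = [0 0 2 2 0 7 2]; fits = True

Answer: yes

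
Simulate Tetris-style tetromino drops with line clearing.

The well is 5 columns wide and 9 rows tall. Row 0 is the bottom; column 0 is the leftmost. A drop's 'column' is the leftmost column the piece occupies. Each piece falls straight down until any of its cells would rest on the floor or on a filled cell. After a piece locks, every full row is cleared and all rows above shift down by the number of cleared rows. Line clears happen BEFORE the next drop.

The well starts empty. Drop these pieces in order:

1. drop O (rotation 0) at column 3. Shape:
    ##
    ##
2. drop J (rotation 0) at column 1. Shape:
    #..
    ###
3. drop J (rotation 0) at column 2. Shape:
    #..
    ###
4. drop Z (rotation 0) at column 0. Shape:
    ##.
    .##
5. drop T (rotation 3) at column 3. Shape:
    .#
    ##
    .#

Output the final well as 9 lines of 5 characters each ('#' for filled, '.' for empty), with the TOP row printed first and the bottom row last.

Drop 1: O rot0 at col 3 lands with bottom-row=0; cleared 0 line(s) (total 0); column heights now [0 0 0 2 2], max=2
Drop 2: J rot0 at col 1 lands with bottom-row=2; cleared 0 line(s) (total 0); column heights now [0 4 3 3 2], max=4
Drop 3: J rot0 at col 2 lands with bottom-row=3; cleared 0 line(s) (total 0); column heights now [0 4 5 4 4], max=5
Drop 4: Z rot0 at col 0 lands with bottom-row=5; cleared 0 line(s) (total 0); column heights now [7 7 6 4 4], max=7
Drop 5: T rot3 at col 3 lands with bottom-row=4; cleared 0 line(s) (total 0); column heights now [7 7 6 6 7], max=7

Answer: .....
.....
##..#
.####
..#.#
.####
.###.
...##
...##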